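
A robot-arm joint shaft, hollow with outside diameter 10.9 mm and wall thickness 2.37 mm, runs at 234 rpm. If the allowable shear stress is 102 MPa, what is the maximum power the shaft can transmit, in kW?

J = π(d_o⁴ − d_i⁴)/32 = π(0.0109⁴ − 0.00616⁴)/32 = 1.244×10^-9 m⁴.
T_max = τ_allow·J/r = 1.02×10^8 × 1.244×10^-9 / 0.00545 = 23.29 N·m.
ω = 2π·234/60 = 24.50 rad/s, so P_max = T_max·ω = 570.7 W.

0.571 kW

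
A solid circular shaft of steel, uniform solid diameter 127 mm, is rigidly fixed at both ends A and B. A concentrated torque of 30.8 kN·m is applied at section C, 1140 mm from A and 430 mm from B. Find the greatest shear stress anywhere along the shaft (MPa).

With uniform GJ and both ends fixed, compatibility θ_AC = θ_CB gives T_A·a = T_B·b, together with T_A + T_B = T₀.
T_A = T₀·b/(a+b) = 30800·430/1570 = 8436 N·m; T_B = 22360 N·m.
τ in each portion: τ_AC = 2.10×10^7 Pa, τ_CB = 5.56×10^7 Pa; maximum is in CB.
τ_max = T_CB·r/J = 22360·0.0635/2.55×10^-5 = 5.561×10^7 Pa.

55.6 MPa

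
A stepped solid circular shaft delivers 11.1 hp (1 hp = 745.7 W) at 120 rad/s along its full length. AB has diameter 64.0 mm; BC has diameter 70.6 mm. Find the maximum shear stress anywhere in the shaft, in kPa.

1340 kPa

ω = 120 rad/s, so T = P/ω = 11.1×745.7 / 120.0 = 68.98 N·m.
Under the same torque, τ_max = 16T/(πd³) is largest where d is smallest — segment AB (d = 64.0 mm).
τ_max = 16·68.98/(π·(0.0640)³) = 1.340×10^6 Pa.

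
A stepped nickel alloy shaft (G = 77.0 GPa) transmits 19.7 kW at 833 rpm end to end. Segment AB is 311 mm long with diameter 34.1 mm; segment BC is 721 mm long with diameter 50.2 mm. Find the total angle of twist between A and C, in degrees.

0.588°

ω = 2π·833/60 = 87.23 rad/s, so T = P/ω = 19.7×10³ / 87.23 = 225.8 N·m.
J_AB = π(0.0341)⁴/32 = 1.33×10^-7 m⁴; J_BC = π(0.0502)⁴/32 = 6.23×10^-7 m⁴.
θ = (T/G)·Σ L_i/J_i = (225.8/77.0×10⁹)·(0.311/1.33×10^-7 + 0.721/6.23×10^-7) = 0.01026 rad.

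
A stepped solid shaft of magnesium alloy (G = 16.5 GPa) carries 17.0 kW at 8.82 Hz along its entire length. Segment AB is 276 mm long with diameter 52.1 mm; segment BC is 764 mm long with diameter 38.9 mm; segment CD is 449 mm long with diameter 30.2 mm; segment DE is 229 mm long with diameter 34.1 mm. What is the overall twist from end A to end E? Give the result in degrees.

ω = 2π·8.82 = 55.42 rad/s, so T = P/ω = 17.0×10³ / 55.42 = 306.8 N·m.
J_AB = π(0.0521)⁴/32 = 7.23×10^-7 m⁴; J_BC = π(0.0389)⁴/32 = 2.25×10^-7 m⁴; J_CD = π(0.0302)⁴/32 = 8.17×10^-8 m⁴; J_DE = π(0.0341)⁴/32 = 1.33×10^-7 m⁴.
θ = (T/G)·Σ L_i/J_i = (306.8/16.5×10⁹)·(0.276/7.23×10^-7 + 0.764/2.25×10^-7 + 0.449/8.17×10^-8 + 0.229/1.33×10^-7) = 0.2046 rad.

11.7°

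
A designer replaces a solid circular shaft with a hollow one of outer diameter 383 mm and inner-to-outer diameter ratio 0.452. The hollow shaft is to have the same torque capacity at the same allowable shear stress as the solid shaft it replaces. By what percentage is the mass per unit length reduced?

Equal τ_max and T ⇒ the solid shaft needs d_s³ = d_o³(1−k⁴), so d_s = 383·(1−0.452⁴)^(1/3) = 377.6 mm.
Area ratio A_h/A_s = d_o²(1−k²)/d_s² = (1−k²)/(1−k⁴)^(2/3) = 0.8186.
Mass saving = 1 − 0.8186 = 18.1 %.

18.1 %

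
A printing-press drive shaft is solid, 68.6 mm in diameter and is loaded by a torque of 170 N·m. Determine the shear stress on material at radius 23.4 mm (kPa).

J = πd⁴/32 = π(0.0686)⁴/32 = 2.174×10^-6 m⁴.
Shear stress varies linearly with radius: τ = T·r/J = 170.0 × 0.0234 / 2.174×10^-6 = 1.830×10^6 Pa.

1830 kPa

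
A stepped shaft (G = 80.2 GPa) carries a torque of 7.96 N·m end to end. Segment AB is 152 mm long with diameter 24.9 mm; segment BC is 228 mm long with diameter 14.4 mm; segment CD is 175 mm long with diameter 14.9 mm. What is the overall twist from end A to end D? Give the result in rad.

0.00935 rad

J_AB = π(0.0249)⁴/32 = 3.77×10^-8 m⁴; J_BC = π(0.0144)⁴/32 = 4.22×10^-9 m⁴; J_CD = π(0.0149)⁴/32 = 4.84×10^-9 m⁴.
θ = (T/G)·Σ L_i/J_i = (7.960/80.2×10⁹)·(0.152/3.77×10^-8 + 0.228/4.22×10^-9 + 0.175/4.84×10^-9) = 9.350×10^-3 rad.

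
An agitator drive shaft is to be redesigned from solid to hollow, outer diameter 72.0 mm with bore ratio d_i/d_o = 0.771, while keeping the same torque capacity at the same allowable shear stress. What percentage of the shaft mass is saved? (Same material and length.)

45.8 %

Equal τ_max and T ⇒ the solid shaft needs d_s³ = d_o³(1−k⁴), so d_s = 72.0·(1−0.771⁴)^(1/3) = 62.26 mm.
Area ratio A_h/A_s = d_o²(1−k²)/d_s² = (1−k²)/(1−k⁴)^(2/3) = 0.5423.
Mass saving = 1 − 0.5423 = 45.8 %.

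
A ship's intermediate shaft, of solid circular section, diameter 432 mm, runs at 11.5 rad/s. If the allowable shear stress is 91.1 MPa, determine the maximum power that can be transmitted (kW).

16600 kW

J = πd⁴/32 = π(0.432)⁴/32 = 3.419×10^-3 m⁴.
T_max = τ_allow·J/r = 9.11×10^7 × 3.419×10^-3 / 0.216 = 1.442e6 N·m.
ω = 11.5 rad/s, so P_max = T_max·ω = 1.658×10^7 W.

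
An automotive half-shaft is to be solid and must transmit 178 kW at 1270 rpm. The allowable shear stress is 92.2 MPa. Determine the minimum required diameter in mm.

42.0 mm

ω = 2π·1270/60 = 133.0 rad/s, so T = P/ω = 178×10³ / 133.0 = 1338 N·m.
For a solid shaft τ_max = 16T/(πd³), so d = (16T/(π τ_allow))^(1/3) = (16·1338/(π·9.22×10^7))^(1/3) = 0.04197 m.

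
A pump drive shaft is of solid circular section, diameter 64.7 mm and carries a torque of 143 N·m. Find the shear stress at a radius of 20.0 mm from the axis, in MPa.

1.66 MPa

J = πd⁴/32 = π(0.0647)⁴/32 = 1.720×10^-6 m⁴.
Shear stress varies linearly with radius: τ = T·r/J = 143.0 × 0.0200 / 1.720×10^-6 = 1.662×10^6 Pa.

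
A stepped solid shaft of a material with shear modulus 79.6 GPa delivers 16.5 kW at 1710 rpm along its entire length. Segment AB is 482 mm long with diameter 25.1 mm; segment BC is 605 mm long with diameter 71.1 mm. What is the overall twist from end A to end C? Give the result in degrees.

ω = 2π·1710/60 = 179.1 rad/s, so T = P/ω = 16.5×10³ / 179.1 = 92.14 N·m.
J_AB = π(0.0251)⁴/32 = 3.90×10^-8 m⁴; J_BC = π(0.0711)⁴/32 = 2.51×10^-6 m⁴.
θ = (T/G)·Σ L_i/J_i = (92.14/79.6×10⁹)·(0.482/3.90×10^-8 + 0.605/2.51×10^-6) = 0.01460 rad.

0.836°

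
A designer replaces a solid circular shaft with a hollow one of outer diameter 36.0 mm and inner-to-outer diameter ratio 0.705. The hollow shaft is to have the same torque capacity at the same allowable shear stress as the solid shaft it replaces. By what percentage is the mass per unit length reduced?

Equal τ_max and T ⇒ the solid shaft needs d_s³ = d_o³(1−k⁴), so d_s = 36.0·(1−0.705⁴)^(1/3) = 32.75 mm.
Area ratio A_h/A_s = d_o²(1−k²)/d_s² = (1−k²)/(1−k⁴)^(2/3) = 0.6077.
Mass saving = 1 − 0.6077 = 39.2 %.

39.2 %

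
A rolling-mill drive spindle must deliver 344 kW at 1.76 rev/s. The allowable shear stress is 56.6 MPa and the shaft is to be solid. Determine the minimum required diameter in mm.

ω = 2π·1.76 = 11.06 rad/s, so T = P/ω = 344×10³ / 11.06 = 31110 N·m.
For a solid shaft τ_max = 16T/(πd³), so d = (16T/(π τ_allow))^(1/3) = (16·31110/(π·5.66×10^7))^(1/3) = 0.1409 m.

141 mm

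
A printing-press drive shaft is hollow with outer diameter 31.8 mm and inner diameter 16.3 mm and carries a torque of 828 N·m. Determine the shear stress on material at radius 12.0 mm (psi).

15400 psi

J = π(d_o⁴ − d_i⁴)/32 = π(0.0318⁴ − 0.0163⁴)/32 = 9.346×10^-8 m⁴.
Shear stress varies linearly with radius: τ = T·r/J = 828.0 × 0.0120 / 9.346×10^-8 = 1.063×10^8 Pa.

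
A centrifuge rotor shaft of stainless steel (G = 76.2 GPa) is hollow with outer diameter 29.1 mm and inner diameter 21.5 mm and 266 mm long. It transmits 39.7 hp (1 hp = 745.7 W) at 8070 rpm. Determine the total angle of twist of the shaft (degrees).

0.142°

ω = 2π·8070/60 = 845.1 rad/s, so T = P/ω = 39.7×745.7 / 845.1 = 35.03 N·m.
J = π(d_o⁴ − d_i⁴)/32 = π(0.0291⁴ − 0.0215⁴)/32 = 4.942×10^-8 m⁴.
θ = T·L/(G·J) = 35.03 × 0.266 / (76.2×10⁹ × 4.942×10^-8) = 2.474×10^-3 rad.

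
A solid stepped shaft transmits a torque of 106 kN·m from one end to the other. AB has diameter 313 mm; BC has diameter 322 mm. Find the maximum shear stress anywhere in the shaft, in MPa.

17.6 MPa

Under the same torque, τ_max = 16T/(πd³) is largest where d is smallest — segment AB (d = 313 mm).
τ_max = 16·106000/(π·(0.313)³) = 1.761×10^7 Pa.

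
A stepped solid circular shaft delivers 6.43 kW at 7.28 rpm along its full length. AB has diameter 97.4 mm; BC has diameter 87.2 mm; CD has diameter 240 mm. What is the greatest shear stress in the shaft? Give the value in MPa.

ω = 2π·7.28/60 = 0.7624 rad/s, so T = P/ω = 6.43×10³ / 0.7624 = 8434 N·m.
Under the same torque, τ_max = 16T/(πd³) is largest where d is smallest — segment BC (d = 87.2 mm).
τ_max = 16·8434/(π·(0.0872)³) = 6.478×10^7 Pa.

64.8 MPa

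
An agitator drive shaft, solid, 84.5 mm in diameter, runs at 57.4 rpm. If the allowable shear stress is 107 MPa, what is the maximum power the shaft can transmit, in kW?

J = πd⁴/32 = π(0.0845)⁴/32 = 5.005×10^-6 m⁴.
T_max = τ_allow·J/r = 1.07×10^8 × 5.005×10^-6 / 0.0423 = 12680 N·m.
ω = 2π·57.4/60 = 6.011 rad/s, so P_max = T_max·ω = 7.619×10^4 W.

76.2 kW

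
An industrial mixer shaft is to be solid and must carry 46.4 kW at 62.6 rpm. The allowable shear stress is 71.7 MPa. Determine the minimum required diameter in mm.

ω = 2π·62.6/60 = 6.555 rad/s, so T = P/ω = 46.4×10³ / 6.555 = 7078 N·m.
For a solid shaft τ_max = 16T/(πd³), so d = (16T/(π τ_allow))^(1/3) = (16·7078/(π·7.17×10^7))^(1/3) = 0.07952 m.

79.5 mm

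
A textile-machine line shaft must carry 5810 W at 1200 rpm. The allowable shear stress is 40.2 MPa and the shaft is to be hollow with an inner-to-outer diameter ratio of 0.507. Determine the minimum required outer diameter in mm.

18.4 mm

ω = 2π·1200/60 = 125.7 rad/s, so T = P/ω = 5810 / 125.7 = 46.23 N·m.
For a hollow shaft with d_i/d_o = 0.507: τ_max = 16T/(π d_o³ (1−k⁴)), so d_o = [16T/(π τ_allow (1−k⁴))]^(1/3) = [16·46.23/(π·4.02×10^7·0.9339)]^(1/3) = 0.01844 m.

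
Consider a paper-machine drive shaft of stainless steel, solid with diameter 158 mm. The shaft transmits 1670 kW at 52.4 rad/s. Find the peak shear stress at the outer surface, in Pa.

ω = 52.4 rad/s, so T = P/ω = 1670×10³ / 52.40 = 31870 N·m.
J = πd⁴/32 = π(0.158)⁴/32 = 6.118×10^-5 m⁴.
τ_max = T·r/J = 31870 × 0.0790 / 6.118×10^-5 = 4.115×10^7 Pa.

4.12e7 Pa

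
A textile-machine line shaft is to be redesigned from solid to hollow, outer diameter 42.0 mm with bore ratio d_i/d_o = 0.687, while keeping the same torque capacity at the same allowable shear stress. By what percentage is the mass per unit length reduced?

37.5 %

Equal τ_max and T ⇒ the solid shaft needs d_s³ = d_o³(1−k⁴), so d_s = 42.0·(1−0.687⁴)^(1/3) = 38.62 mm.
Area ratio A_h/A_s = d_o²(1−k²)/d_s² = (1−k²)/(1−k⁴)^(2/3) = 0.6246.
Mass saving = 1 − 0.6246 = 37.5 %.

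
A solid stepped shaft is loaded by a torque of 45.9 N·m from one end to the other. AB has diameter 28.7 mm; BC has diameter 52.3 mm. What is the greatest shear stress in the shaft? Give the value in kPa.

9890 kPa

Under the same torque, τ_max = 16T/(πd³) is largest where d is smallest — segment AB (d = 28.7 mm).
τ_max = 16·45.90/(π·(0.0287)³) = 9.889×10^6 Pa.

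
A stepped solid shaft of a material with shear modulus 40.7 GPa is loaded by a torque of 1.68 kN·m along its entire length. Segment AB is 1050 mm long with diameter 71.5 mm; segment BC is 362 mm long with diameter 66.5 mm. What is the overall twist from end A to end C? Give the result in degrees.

1.41°

J_AB = π(0.0715)⁴/32 = 2.57×10^-6 m⁴; J_BC = π(0.0665)⁴/32 = 1.92×10^-6 m⁴.
θ = (T/G)·Σ L_i/J_i = (1680/40.7×10⁹)·(1.05/2.57×10^-6 + 0.362/1.92×10^-6) = 0.02467 rad.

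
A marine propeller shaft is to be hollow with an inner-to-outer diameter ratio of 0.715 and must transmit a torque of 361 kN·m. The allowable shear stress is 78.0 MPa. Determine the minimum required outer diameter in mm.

For a hollow shaft with d_i/d_o = 0.715: τ_max = 16T/(π d_o³ (1−k⁴)), so d_o = [16T/(π τ_allow (1−k⁴))]^(1/3) = [16·361000/(π·7.80×10^7·0.7386)]^(1/3) = 0.3172 m.

317 mm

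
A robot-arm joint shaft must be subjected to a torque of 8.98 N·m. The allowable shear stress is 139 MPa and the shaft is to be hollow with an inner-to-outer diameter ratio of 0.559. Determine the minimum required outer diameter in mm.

For a hollow shaft with d_i/d_o = 0.559: τ_max = 16T/(π d_o³ (1−k⁴)), so d_o = [16T/(π τ_allow (1−k⁴))]^(1/3) = [16·8.980/(π·1.39×10^8·0.9024)]^(1/3) = 0.007144 m.

7.14 mm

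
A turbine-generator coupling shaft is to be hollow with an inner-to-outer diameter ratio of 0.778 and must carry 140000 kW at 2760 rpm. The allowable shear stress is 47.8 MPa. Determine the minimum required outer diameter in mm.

ω = 2π·2760/60 = 289.0 rad/s, so T = P/ω = 140000×10³ / 289.0 = 484400 N·m.
For a hollow shaft with d_i/d_o = 0.778: τ_max = 16T/(π d_o³ (1−k⁴)), so d_o = [16T/(π τ_allow (1−k⁴))]^(1/3) = [16·484400/(π·4.78×10^7·0.6336)]^(1/3) = 0.4335 m.

433 mm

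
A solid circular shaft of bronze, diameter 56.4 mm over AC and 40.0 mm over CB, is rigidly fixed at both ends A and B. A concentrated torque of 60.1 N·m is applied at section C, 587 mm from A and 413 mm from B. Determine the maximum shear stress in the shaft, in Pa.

1.26e6 Pa

Compatibility: T_A·a/J_AC = T_B·b/J_CB with T_A + T_B = T₀.
J_AC = 9.93×10^-7 m⁴, J_CB = 2.51×10^-7 m⁴, so T_A = T₀·(J_AC/a)/((J_AC/a)+(J_CB/b)) = 44.20 N·m, T_B = 15.90 N·m.
τ in each portion: τ_AC = 1.25×10^6 Pa, τ_CB = 1.26×10^6 Pa; maximum is in CB.
τ_max = T_CB·r/J = 15.90·0.0200/2.51×10^-7 = 1.265×10^6 Pa.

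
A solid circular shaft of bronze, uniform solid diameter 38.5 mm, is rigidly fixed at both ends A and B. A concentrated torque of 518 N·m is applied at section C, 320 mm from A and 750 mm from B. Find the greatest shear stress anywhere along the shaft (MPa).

With uniform GJ and both ends fixed, compatibility θ_AC = θ_CB gives T_A·a = T_B·b, together with T_A + T_B = T₀.
T_A = T₀·b/(a+b) = 518.0·750/1070 = 363.1 N·m; T_B = 154.9 N·m.
τ in each portion: τ_AC = 3.24×10^7 Pa, τ_CB = 1.38×10^7 Pa; maximum is in AC.
τ_max = T_AC·r/J = 363.1·0.0192/2.16×10^-7 = 3.240×10^7 Pa.

32.4 MPa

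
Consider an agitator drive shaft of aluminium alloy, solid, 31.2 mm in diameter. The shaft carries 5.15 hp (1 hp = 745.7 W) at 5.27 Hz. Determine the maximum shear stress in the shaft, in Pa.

1.94e7 Pa

ω = 2π·5.27 = 33.11 rad/s, so T = P/ω = 5.15×745.7 / 33.11 = 116.0 N·m.
J = πd⁴/32 = π(0.0312)⁴/32 = 9.303×10^-8 m⁴.
τ_max = T·r/J = 116.0 × 0.0156 / 9.303×10^-8 = 1.945×10^7 Pa.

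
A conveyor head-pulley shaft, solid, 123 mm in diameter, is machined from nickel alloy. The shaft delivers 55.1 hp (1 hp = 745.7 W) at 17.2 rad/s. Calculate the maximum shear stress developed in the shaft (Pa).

ω = 17.2 rad/s, so T = P/ω = 55.1×745.7 / 17.20 = 2389 N·m.
J = πd⁴/32 = π(0.123)⁴/32 = 2.247×10^-5 m⁴.
τ_max = T·r/J = 2389 × 0.0615 / 2.247×10^-5 = 6.538×10^6 Pa.

6.54e6 Pa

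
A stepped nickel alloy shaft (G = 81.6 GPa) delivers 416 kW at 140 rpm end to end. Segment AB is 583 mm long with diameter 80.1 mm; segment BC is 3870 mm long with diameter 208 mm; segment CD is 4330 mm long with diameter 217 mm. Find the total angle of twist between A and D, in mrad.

64.4 mrad

ω = 2π·140/60 = 14.66 rad/s, so T = P/ω = 416×10³ / 14.66 = 28380 N·m.
J_AB = π(0.0801)⁴/32 = 4.04×10^-6 m⁴; J_BC = π(0.208)⁴/32 = 1.84×10^-4 m⁴; J_CD = π(0.217)⁴/32 = 2.18×10^-4 m⁴.
θ = (T/G)·Σ L_i/J_i = (28380/81.6×10⁹)·(0.583/4.04×10^-6 + 3.87/1.84×10^-4 + 4.33/2.18×10^-4) = 0.06440 rad.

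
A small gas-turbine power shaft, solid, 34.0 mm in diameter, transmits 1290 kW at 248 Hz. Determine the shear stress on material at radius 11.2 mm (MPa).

70.7 MPa

ω = 2π·248 = 1558 rad/s, so T = P/ω = 1290×10³ / 1558 = 827.9 N·m.
J = πd⁴/32 = π(0.0340)⁴/32 = 1.312×10^-7 m⁴.
Shear stress varies linearly with radius: τ = T·r/J = 827.9 × 0.0112 / 1.312×10^-7 = 7.067×10^7 Pa.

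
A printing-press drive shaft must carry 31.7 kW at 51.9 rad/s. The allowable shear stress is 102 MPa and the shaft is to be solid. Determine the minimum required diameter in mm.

31.2 mm

ω = 51.9 rad/s, so T = P/ω = 31.7×10³ / 51.90 = 610.8 N·m.
For a solid shaft τ_max = 16T/(πd³), so d = (16T/(π τ_allow))^(1/3) = (16·610.8/(π·1.02×10^8))^(1/3) = 0.03124 m.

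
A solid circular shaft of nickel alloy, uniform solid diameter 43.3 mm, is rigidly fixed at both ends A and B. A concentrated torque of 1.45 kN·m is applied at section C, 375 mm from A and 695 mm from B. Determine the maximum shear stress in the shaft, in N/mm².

With uniform GJ and both ends fixed, compatibility θ_AC = θ_CB gives T_A·a = T_B·b, together with T_A + T_B = T₀.
T_A = T₀·b/(a+b) = 1450·695/1070 = 941.8 N·m; T_B = 508.2 N·m.
τ in each portion: τ_AC = 5.91×10^7 Pa, τ_CB = 3.19×10^7 Pa; maximum is in AC.
τ_max = T_AC·r/J = 941.8·0.0216/3.45×10^-7 = 5.908×10^7 Pa.

59.1 N/mm²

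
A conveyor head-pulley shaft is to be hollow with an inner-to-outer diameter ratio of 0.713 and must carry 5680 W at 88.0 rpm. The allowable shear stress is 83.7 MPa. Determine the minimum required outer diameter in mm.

37.0 mm

ω = 2π·88.0/60 = 9.215 rad/s, so T = P/ω = 5680 / 9.215 = 616.4 N·m.
For a hollow shaft with d_i/d_o = 0.713: τ_max = 16T/(π d_o³ (1−k⁴)), so d_o = [16T/(π τ_allow (1−k⁴))]^(1/3) = [16·616.4/(π·8.37×10^7·0.7416)]^(1/3) = 0.03698 m.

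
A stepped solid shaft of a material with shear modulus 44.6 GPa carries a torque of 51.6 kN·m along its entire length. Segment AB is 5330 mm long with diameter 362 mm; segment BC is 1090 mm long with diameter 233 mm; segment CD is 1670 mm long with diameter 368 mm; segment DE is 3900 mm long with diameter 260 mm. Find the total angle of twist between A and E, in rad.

0.0191 rad

J_AB = π(0.362)⁴/32 = 1.69×10^-3 m⁴; J_BC = π(0.233)⁴/32 = 2.89×10^-4 m⁴; J_CD = π(0.368)⁴/32 = 1.80×10^-3 m⁴; J_DE = π(0.260)⁴/32 = 4.49×10^-4 m⁴.
θ = (T/G)·Σ L_i/J_i = (51600/44.6×10⁹)·(5.33/1.69×10^-3 + 1.09/2.89×10^-4 + 1.67/1.80×10^-3 + 3.90/4.49×10^-4) = 0.01915 rad.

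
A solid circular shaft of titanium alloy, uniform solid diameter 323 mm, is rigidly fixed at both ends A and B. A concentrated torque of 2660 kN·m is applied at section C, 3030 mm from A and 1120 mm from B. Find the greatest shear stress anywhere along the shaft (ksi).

42.6 ksi

With uniform GJ and both ends fixed, compatibility θ_AC = θ_CB gives T_A·a = T_B·b, together with T_A + T_B = T₀.
T_A = T₀·b/(a+b) = 2.660e6·1120/4150 = 717900 N·m; T_B = 1.942e6 N·m.
τ in each portion: τ_AC = 1.08×10^8 Pa, τ_CB = 2.94×10^8 Pa; maximum is in CB.
τ_max = T_CB·r/J = 1.942e6·0.162/1.07×10^-3 = 2.935×10^8 Pa.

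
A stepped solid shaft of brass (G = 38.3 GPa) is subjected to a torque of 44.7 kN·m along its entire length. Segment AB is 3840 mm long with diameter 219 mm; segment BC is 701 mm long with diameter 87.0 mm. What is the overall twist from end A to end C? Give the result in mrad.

165 mrad

J_AB = π(0.219)⁴/32 = 2.26×10^-4 m⁴; J_BC = π(0.0870)⁴/32 = 5.62×10^-6 m⁴.
θ = (T/G)·Σ L_i/J_i = (44700/38.3×10⁹)·(3.84/2.26×10^-4 + 0.701/5.62×10^-6) = 0.1653 rad.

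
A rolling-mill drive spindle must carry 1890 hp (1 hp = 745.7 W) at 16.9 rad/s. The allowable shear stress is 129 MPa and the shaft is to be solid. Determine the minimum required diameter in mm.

149 mm

ω = 16.9 rad/s, so T = P/ω = 1890×745.7 / 16.90 = 83390 N·m.
For a solid shaft τ_max = 16T/(πd³), so d = (16T/(π τ_allow))^(1/3) = (16·83390/(π·1.29×10^8))^(1/3) = 0.1488 m.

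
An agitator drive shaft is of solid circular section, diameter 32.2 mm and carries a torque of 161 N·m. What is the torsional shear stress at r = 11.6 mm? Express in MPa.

17.7 MPa

J = πd⁴/32 = π(0.0322)⁴/32 = 1.055×10^-7 m⁴.
Shear stress varies linearly with radius: τ = T·r/J = 161.0 × 0.0116 / 1.055×10^-7 = 1.770×10^7 Pa.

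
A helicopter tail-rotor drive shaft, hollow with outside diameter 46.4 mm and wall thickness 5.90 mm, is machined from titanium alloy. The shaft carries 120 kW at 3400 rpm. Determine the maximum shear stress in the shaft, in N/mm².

24.9 N/mm²

ω = 2π·3400/60 = 356.0 rad/s, so T = P/ω = 120×10³ / 356.0 = 337.0 N·m.
J = π(d_o⁴ − d_i⁴)/32 = π(0.0464⁴ − 0.0346⁴)/32 = 3.144×10^-7 m⁴.
τ_max = T·r/J = 337.0 × 0.0232 / 3.144×10^-7 = 2.487×10^7 Pa.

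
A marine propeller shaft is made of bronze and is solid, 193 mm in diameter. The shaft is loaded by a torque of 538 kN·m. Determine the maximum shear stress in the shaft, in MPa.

J = πd⁴/32 = π(0.193)⁴/32 = 1.362×10^-4 m⁴.
τ_max = T·r/J = 538000 × 0.0965 / 1.362×10^-4 = 3.811×10^8 Pa.

381 MPa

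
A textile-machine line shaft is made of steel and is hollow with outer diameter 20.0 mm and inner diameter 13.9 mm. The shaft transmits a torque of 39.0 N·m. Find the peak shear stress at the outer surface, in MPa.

J = π(d_o⁴ − d_i⁴)/32 = π(0.0200⁴ − 0.0139⁴)/32 = 1.204×10^-8 m⁴.
τ_max = T·r/J = 39.00 × 0.0100 / 1.204×10^-8 = 3.238×10^7 Pa.

32.4 MPa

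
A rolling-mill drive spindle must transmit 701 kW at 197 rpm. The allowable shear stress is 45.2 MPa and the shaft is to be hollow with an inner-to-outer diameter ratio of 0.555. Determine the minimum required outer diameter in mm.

162 mm

ω = 2π·197/60 = 20.63 rad/s, so T = P/ω = 701×10³ / 20.63 = 33980 N·m.
For a hollow shaft with d_i/d_o = 0.555: τ_max = 16T/(π d_o³ (1−k⁴)), so d_o = [16T/(π τ_allow (1−k⁴))]^(1/3) = [16·33980/(π·4.52×10^7·0.9051)]^(1/3) = 0.1617 m.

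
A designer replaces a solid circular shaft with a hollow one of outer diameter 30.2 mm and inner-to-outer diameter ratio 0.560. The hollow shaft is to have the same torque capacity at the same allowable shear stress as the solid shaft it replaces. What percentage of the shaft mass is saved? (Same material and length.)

Equal τ_max and T ⇒ the solid shaft needs d_s³ = d_o³(1−k⁴), so d_s = 30.2·(1−0.560⁴)^(1/3) = 29.18 mm.
Area ratio A_h/A_s = d_o²(1−k²)/d_s² = (1−k²)/(1−k⁴)^(2/3) = 0.7354.
Mass saving = 1 − 0.7354 = 26.5 %.

26.5 %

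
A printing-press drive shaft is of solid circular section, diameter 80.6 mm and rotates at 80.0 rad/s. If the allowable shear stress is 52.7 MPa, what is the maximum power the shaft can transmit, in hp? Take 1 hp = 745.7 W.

J = πd⁴/32 = π(0.0806)⁴/32 = 4.143×10^-6 m⁴.
T_max = τ_allow·J/r = 5.27×10^7 × 4.143×10^-6 / 0.0403 = 5418 N·m.
ω = 80.0 rad/s, so P_max = T_max·ω = 4.334×10^5 W.

581 hp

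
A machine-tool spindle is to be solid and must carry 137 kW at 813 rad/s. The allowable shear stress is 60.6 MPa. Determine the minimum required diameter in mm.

24.2 mm

ω = 813 rad/s, so T = P/ω = 137×10³ / 813.0 = 168.5 N·m.
For a solid shaft τ_max = 16T/(πd³), so d = (16T/(π τ_allow))^(1/3) = (16·168.5/(π·6.06×10^7))^(1/3) = 0.02419 m.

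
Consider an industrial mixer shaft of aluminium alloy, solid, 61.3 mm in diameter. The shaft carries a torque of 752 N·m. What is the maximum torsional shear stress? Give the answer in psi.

J = πd⁴/32 = π(0.0613)⁴/32 = 1.386×10^-6 m⁴.
τ_max = T·r/J = 752.0 × 0.0307 / 1.386×10^-6 = 1.663×10^7 Pa.

2410 psi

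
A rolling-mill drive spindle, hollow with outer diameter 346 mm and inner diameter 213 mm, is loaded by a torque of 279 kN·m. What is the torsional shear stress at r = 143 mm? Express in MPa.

33.1 MPa

J = π(d_o⁴ − d_i⁴)/32 = π(0.346⁴ − 0.213⁴)/32 = 1.205×10^-3 m⁴.
Shear stress varies linearly with radius: τ = T·r/J = 279000 × 0.143 / 1.205×10^-3 = 3.311×10^7 Pa.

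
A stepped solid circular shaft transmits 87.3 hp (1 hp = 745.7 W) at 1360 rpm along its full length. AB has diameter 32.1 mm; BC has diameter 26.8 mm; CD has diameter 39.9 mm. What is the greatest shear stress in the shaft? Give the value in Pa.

1.21e8 Pa

ω = 2π·1360/60 = 142.4 rad/s, so T = P/ω = 87.3×745.7 / 142.4 = 457.1 N·m.
Under the same torque, τ_max = 16T/(πd³) is largest where d is smallest — segment BC (d = 26.8 mm).
τ_max = 16·457.1/(π·(0.0268)³) = 1.209×10^8 Pa.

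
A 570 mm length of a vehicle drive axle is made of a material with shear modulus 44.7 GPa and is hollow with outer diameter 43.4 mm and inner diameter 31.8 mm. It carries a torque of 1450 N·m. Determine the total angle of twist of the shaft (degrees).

4.27°

J = π(d_o⁴ − d_i⁴)/32 = π(0.0434⁴ − 0.0318⁴)/32 = 2.479×10^-7 m⁴.
θ = T·L/(G·J) = 1450 × 0.570 / (44.7×10⁹ × 2.479×10^-7) = 0.07458 rad.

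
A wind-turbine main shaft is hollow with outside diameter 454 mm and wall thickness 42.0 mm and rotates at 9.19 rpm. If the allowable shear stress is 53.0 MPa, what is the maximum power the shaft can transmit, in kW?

J = π(d_o⁴ − d_i⁴)/32 = π(0.454⁴ − 0.370⁴)/32 = 2.331×10^-3 m⁴.
T_max = τ_allow·J/r = 5.30×10^7 × 2.331×10^-3 / 0.227 = 544200 N·m.
ω = 2π·9.19/60 = 0.9624 rad/s, so P_max = T_max·ω = 5.237×10^5 W.

524 kW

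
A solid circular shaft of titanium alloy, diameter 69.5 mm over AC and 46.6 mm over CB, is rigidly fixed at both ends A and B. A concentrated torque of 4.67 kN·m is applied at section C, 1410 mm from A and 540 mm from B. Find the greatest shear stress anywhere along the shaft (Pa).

Compatibility: T_A·a/J_AC = T_B·b/J_CB with T_A + T_B = T₀.
J_AC = 2.29×10^-6 m⁴, J_CB = 4.63×10^-7 m⁴, so T_A = T₀·(J_AC/a)/((J_AC/a)+(J_CB/b)) = 3057 N·m, T_B = 1613 N·m.
τ in each portion: τ_AC = 4.64×10^7 Pa, τ_CB = 8.12×10^7 Pa; maximum is in CB.
τ_max = T_CB·r/J = 1613·0.0233/4.63×10^-7 = 8.119×10^7 Pa.

8.12e7 Pa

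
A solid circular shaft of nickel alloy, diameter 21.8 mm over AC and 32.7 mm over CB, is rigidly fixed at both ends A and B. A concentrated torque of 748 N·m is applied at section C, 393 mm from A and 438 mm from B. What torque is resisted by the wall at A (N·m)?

135 N·m

Compatibility: T_A·a/J_AC = T_B·b/J_CB with T_A + T_B = T₀.
J_AC = 2.22×10^-8 m⁴, J_CB = 1.12×10^-7 m⁴, so T_A = T₀·(J_AC/a)/((J_AC/a)+(J_CB/b)) = 135.0 N·m, T_B = 613.0 N·m.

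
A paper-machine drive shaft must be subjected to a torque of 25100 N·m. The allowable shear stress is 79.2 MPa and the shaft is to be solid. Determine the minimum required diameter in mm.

For a solid shaft τ_max = 16T/(πd³), so d = (16T/(π τ_allow))^(1/3) = (16·25100/(π·7.92×10^7))^(1/3) = 0.1173 m.

117 mm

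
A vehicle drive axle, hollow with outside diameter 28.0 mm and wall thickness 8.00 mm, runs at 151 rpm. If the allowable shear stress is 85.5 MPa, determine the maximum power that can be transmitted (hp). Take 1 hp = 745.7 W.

J = π(d_o⁴ − d_i⁴)/32 = π(0.0280⁴ − 0.0120⁴)/32 = 5.831×10^-8 m⁴.
T_max = τ_allow·J/r = 8.55×10^7 × 5.831×10^-8 / 0.0140 = 356.1 N·m.
ω = 2π·151/60 = 15.81 rad/s, so P_max = T_max·ω = 5631 W.

7.55 hp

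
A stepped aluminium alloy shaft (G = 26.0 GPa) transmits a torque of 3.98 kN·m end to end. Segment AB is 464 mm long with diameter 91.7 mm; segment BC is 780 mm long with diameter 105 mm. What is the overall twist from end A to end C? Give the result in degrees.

J_AB = π(0.0917)⁴/32 = 6.94×10^-6 m⁴; J_BC = π(0.105)⁴/32 = 1.19×10^-5 m⁴.
θ = (T/G)·Σ L_i/J_i = (3980/26.0×10⁹)·(0.464/6.94×10^-6 + 0.780/1.19×10^-5) = 0.02024 rad.

1.16°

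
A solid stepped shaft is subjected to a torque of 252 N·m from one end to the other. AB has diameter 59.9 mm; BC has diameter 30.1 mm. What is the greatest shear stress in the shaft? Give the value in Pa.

Under the same torque, τ_max = 16T/(πd³) is largest where d is smallest — segment BC (d = 30.1 mm).
τ_max = 16·252.0/(π·(0.0301)³) = 4.706×10^7 Pa.

4.71e7 Pa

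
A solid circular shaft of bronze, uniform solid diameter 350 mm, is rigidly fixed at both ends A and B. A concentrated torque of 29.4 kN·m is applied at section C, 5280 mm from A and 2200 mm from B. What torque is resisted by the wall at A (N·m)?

With uniform GJ and both ends fixed, compatibility θ_AC = θ_CB gives T_A·a = T_B·b, together with T_A + T_B = T₀.
T_A = T₀·b/(a+b) = 29400·2200/7480 = 8647 N·m; T_B = 20750 N·m.

8650 N·m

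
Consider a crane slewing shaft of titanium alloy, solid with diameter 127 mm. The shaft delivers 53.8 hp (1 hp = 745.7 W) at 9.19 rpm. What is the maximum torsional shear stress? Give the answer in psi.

ω = 2π·9.19/60 = 0.9624 rad/s, so T = P/ω = 53.8×745.7 / 0.9624 = 41690 N·m.
J = πd⁴/32 = π(0.127)⁴/32 = 2.554×10^-5 m⁴.
τ_max = T·r/J = 41690 × 0.0635 / 2.554×10^-5 = 1.036×10^8 Pa.

15000 psi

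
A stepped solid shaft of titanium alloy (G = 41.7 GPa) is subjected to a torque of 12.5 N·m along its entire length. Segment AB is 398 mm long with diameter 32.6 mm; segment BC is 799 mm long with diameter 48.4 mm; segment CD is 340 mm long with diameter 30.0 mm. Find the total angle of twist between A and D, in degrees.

0.161°

J_AB = π(0.0326)⁴/32 = 1.11×10^-7 m⁴; J_BC = π(0.0484)⁴/32 = 5.39×10^-7 m⁴; J_CD = π(0.0300)⁴/32 = 7.95×10^-8 m⁴.
θ = (T/G)·Σ L_i/J_i = (12.50/41.7×10⁹)·(0.398/1.11×10^-7 + 0.799/5.39×10^-7 + 0.340/7.95×10^-8) = 2.802×10^-3 rad.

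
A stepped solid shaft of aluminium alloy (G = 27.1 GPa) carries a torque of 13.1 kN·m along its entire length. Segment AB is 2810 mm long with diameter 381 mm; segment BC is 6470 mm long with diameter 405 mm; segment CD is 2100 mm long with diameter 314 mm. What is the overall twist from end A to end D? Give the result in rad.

J_AB = π(0.381)⁴/32 = 2.07×10^-3 m⁴; J_BC = π(0.405)⁴/32 = 2.64×10^-3 m⁴; J_CD = π(0.314)⁴/32 = 9.54×10^-4 m⁴.
θ = (T/G)·Σ L_i/J_i = (13100/27.1×10⁹)·(2.81/2.07×10^-3 + 6.47/2.64×10^-3 + 2.10/9.54×10^-4) = 2.904×10^-3 rad.

0.00290 rad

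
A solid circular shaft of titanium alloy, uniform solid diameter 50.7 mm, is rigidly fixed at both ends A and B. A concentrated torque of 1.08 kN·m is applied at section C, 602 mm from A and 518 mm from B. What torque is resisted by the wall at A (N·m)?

With uniform GJ and both ends fixed, compatibility θ_AC = θ_CB gives T_A·a = T_B·b, together with T_A + T_B = T₀.
T_A = T₀·b/(a+b) = 1080·518/1120 = 499.5 N·m; T_B = 580.5 N·m.

500 N·m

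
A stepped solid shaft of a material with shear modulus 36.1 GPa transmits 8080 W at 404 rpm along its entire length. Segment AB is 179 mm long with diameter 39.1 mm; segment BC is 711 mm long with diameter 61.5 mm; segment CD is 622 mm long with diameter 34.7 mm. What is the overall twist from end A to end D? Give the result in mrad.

29.9 mrad

ω = 2π·404/60 = 42.31 rad/s, so T = P/ω = 8080 / 42.31 = 191.0 N·m.
J_AB = π(0.0391)⁴/32 = 2.29×10^-7 m⁴; J_BC = π(0.0615)⁴/32 = 1.40×10^-6 m⁴; J_CD = π(0.0347)⁴/32 = 1.42×10^-7 m⁴.
θ = (T/G)·Σ L_i/J_i = (191.0/36.1×10⁹)·(0.179/2.29×10^-7 + 0.711/1.40×10^-6 + 0.622/1.42×10^-7) = 0.02992 rad.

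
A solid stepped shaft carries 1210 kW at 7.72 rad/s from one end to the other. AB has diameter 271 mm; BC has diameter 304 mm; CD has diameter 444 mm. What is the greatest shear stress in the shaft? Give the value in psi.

ω = 7.72 rad/s, so T = P/ω = 1210×10³ / 7.720 = 156700 N·m.
Under the same torque, τ_max = 16T/(πd³) is largest where d is smallest — segment AB (d = 271 mm).
τ_max = 16·156700/(π·(0.271)³) = 4.011×10^7 Pa.

5820 psi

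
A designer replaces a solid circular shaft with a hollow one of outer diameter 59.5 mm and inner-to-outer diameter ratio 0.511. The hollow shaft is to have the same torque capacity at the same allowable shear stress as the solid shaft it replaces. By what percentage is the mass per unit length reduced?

22.6 %

Equal τ_max and T ⇒ the solid shaft needs d_s³ = d_o³(1−k⁴), so d_s = 59.5·(1−0.511⁴)^(1/3) = 58.12 mm.
Area ratio A_h/A_s = d_o²(1−k²)/d_s² = (1−k²)/(1−k⁴)^(2/3) = 0.7745.
Mass saving = 1 − 0.7745 = 22.6 %.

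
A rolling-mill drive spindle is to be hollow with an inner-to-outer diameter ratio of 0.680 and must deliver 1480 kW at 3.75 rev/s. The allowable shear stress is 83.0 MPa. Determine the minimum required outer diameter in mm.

170 mm

ω = 2π·3.75 = 23.56 rad/s, so T = P/ω = 1480×10³ / 23.56 = 62810 N·m.
For a hollow shaft with d_i/d_o = 0.680: τ_max = 16T/(π d_o³ (1−k⁴)), so d_o = [16T/(π τ_allow (1−k⁴))]^(1/3) = [16·62810/(π·8.30×10^7·0.7862)]^(1/3) = 0.1699 m.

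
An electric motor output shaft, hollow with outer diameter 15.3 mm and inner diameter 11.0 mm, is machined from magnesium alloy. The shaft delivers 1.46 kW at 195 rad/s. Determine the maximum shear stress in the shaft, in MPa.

14.5 MPa

ω = 195 rad/s, so T = P/ω = 1.46×10³ / 195.0 = 7.487 N·m.
J = π(d_o⁴ − d_i⁴)/32 = π(0.0153⁴ − 0.0110⁴)/32 = 3.942×10^-9 m⁴.
τ_max = T·r/J = 7.487 × 0.00765 / 3.942×10^-9 = 1.453×10^7 Pa.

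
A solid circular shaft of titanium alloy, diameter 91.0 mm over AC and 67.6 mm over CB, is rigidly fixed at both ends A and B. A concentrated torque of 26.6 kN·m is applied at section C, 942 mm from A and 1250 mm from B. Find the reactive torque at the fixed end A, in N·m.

21600 N·m

Compatibility: T_A·a/J_AC = T_B·b/J_CB with T_A + T_B = T₀.
J_AC = 6.73×10^-6 m⁴, J_CB = 2.05×10^-6 m⁴, so T_A = T₀·(J_AC/a)/((J_AC/a)+(J_CB/b)) = 21640 N·m, T_B = 4965 N·m.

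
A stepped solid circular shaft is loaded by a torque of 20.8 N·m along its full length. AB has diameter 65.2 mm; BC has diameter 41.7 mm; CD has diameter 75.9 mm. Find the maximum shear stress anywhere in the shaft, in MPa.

1.46 MPa

Under the same torque, τ_max = 16T/(πd³) is largest where d is smallest — segment BC (d = 41.7 mm).
τ_max = 16·20.80/(π·(0.0417)³) = 1.461×10^6 Pa.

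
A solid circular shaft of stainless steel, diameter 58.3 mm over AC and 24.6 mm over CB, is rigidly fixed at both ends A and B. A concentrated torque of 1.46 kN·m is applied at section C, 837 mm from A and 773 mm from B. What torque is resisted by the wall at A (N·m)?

1410 N·m

Compatibility: T_A·a/J_AC = T_B·b/J_CB with T_A + T_B = T₀.
J_AC = 1.13×10^-6 m⁴, J_CB = 3.60×10^-8 m⁴, so T_A = T₀·(J_AC/a)/((J_AC/a)+(J_CB/b)) = 1412 N·m, T_B = 48.45 N·m.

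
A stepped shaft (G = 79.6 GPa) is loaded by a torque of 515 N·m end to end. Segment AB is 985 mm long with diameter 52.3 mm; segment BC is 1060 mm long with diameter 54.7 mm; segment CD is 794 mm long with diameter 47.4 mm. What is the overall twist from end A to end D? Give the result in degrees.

1.54°

J_AB = π(0.0523)⁴/32 = 7.35×10^-7 m⁴; J_BC = π(0.0547)⁴/32 = 8.79×10^-7 m⁴; J_CD = π(0.0474)⁴/32 = 4.96×10^-7 m⁴.
θ = (T/G)·Σ L_i/J_i = (515.0/79.6×10⁹)·(0.985/7.35×10^-7 + 1.06/8.79×10^-7 + 0.794/4.96×10^-7) = 0.02684 rad.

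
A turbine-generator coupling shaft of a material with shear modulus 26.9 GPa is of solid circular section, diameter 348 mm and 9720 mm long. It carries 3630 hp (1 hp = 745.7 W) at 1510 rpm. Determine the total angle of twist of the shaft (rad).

ω = 2π·1510/60 = 158.1 rad/s, so T = P/ω = 3630×745.7 / 158.1 = 17120 N·m.
J = πd⁴/32 = π(0.348)⁴/32 = 1.440×10^-3 m⁴.
θ = T·L/(G·J) = 17120 × 9.72 / (26.9×10⁹ × 1.440×10^-3) = 4.296×10^-3 rad.

0.00430 rad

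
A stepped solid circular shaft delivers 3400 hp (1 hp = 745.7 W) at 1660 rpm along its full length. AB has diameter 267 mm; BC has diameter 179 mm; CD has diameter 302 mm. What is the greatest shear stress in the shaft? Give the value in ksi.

1.88 ksi

ω = 2π·1660/60 = 173.8 rad/s, so T = P/ω = 3400×745.7 / 173.8 = 14580 N·m.
Under the same torque, τ_max = 16T/(πd³) is largest where d is smallest — segment BC (d = 179 mm).
τ_max = 16·14580/(π·(0.179)³) = 1.295×10^7 Pa.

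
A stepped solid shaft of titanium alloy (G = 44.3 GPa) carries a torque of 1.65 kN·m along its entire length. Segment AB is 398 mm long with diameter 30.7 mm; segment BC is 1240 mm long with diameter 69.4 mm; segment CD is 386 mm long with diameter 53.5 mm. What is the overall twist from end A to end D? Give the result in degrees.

11.9°

J_AB = π(0.0307)⁴/32 = 8.72×10^-8 m⁴; J_BC = π(0.0694)⁴/32 = 2.28×10^-6 m⁴; J_CD = π(0.0535)⁴/32 = 8.04×10^-7 m⁴.
θ = (T/G)·Σ L_i/J_i = (1650/44.3×10⁹)·(0.398/8.72×10^-8 + 1.24/2.28×10^-6 + 0.386/8.04×10^-7) = 0.2081 rad.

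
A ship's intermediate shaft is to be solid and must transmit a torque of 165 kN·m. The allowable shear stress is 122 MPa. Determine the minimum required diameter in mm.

For a solid shaft τ_max = 16T/(πd³), so d = (16T/(π τ_allow))^(1/3) = (16·165000/(π·1.22×10^8))^(1/3) = 0.1903 m.

190 mm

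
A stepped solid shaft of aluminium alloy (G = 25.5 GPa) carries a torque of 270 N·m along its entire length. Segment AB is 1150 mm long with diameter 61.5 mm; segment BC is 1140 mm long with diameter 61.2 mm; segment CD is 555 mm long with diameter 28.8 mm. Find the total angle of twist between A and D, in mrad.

104 mrad

J_AB = π(0.0615)⁴/32 = 1.40×10^-6 m⁴; J_BC = π(0.0612)⁴/32 = 1.38×10^-6 m⁴; J_CD = π(0.0288)⁴/32 = 6.75×10^-8 m⁴.
θ = (T/G)·Σ L_i/J_i = (270.0/25.5×10⁹)·(1.15/1.40×10^-6 + 1.14/1.38×10^-6 + 0.555/6.75×10^-8) = 0.1044 rad.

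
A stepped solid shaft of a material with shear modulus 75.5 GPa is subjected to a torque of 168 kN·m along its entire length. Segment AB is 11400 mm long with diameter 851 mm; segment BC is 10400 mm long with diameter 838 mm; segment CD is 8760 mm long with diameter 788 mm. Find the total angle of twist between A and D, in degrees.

J_AB = π(0.851)⁴/32 = 0.0515 m⁴; J_BC = π(0.838)⁴/32 = 0.0484 m⁴; J_CD = π(0.788)⁴/32 = 0.0379 m⁴.
θ = (T/G)·Σ L_i/J_i = (168000/75.5×10⁹)·(11.4/0.0515 + 10.4/0.0484 + 8.76/0.0379) = 1.486×10^-3 rad.

0.0851°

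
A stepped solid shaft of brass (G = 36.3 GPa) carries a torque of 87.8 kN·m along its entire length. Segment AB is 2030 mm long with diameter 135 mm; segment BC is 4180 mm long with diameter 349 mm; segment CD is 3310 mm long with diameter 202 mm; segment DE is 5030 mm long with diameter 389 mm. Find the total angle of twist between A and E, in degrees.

12.1°

J_AB = π(0.135)⁴/32 = 3.26×10^-5 m⁴; J_BC = π(0.349)⁴/32 = 1.46×10^-3 m⁴; J_CD = π(0.202)⁴/32 = 1.63×10^-4 m⁴; J_DE = π(0.389)⁴/32 = 2.25×10^-3 m⁴.
θ = (T/G)·Σ L_i/J_i = (87800/36.3×10⁹)·(2.03/3.26×10^-5 + 4.18/1.46×10^-3 + 3.31/1.63×10^-4 + 5.03/2.25×10^-3) = 0.2119 rad.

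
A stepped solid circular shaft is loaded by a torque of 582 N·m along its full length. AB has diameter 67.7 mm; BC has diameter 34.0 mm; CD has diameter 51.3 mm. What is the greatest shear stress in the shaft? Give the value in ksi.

Under the same torque, τ_max = 16T/(πd³) is largest where d is smallest — segment BC (d = 34.0 mm).
τ_max = 16·582.0/(π·(0.0340)³) = 7.541×10^7 Pa.

10.9 ksi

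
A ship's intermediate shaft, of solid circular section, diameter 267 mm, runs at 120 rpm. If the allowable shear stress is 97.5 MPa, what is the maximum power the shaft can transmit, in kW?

J = πd⁴/32 = π(0.267)⁴/32 = 4.989×10^-4 m⁴.
T_max = τ_allow·J/r = 9.75×10^7 × 4.989×10^-4 / 0.134 = 364400 N·m.
ω = 2π·120/60 = 12.57 rad/s, so P_max = T_max·ω = 4.579×10^6 W.

4580 kW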